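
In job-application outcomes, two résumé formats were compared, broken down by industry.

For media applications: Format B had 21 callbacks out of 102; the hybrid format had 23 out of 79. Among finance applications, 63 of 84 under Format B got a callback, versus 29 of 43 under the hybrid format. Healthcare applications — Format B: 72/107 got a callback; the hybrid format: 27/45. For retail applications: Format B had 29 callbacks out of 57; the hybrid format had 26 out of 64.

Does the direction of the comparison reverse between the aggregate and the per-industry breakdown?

No

Media: Format B 21/102 = 20.6%, the hybrid format 23/79 = 29.1% → the hybrid format
Finance: Format B 63/84 = 75.0%, the hybrid format 29/43 = 67.4% → Format B
Healthcare: Format B 72/107 = 67.3%, the hybrid format 27/45 = 60.0% → Format B
Retail: Format B 29/57 = 50.9%, the hybrid format 26/64 = 40.6% → Format B
Overall: Format B 185/350 = 52.9%, the hybrid format 105/231 = 45.5% → Format B
Neither sweeps: Format B wins 3 of 4 groups, the hybrid format wins 1. Format B wins overall but not every group — no Simpson reversal.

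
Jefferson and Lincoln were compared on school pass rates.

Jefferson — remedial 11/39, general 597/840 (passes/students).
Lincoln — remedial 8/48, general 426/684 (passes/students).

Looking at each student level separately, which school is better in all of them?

Remedial: Jefferson 11/39 = 28.2%, Lincoln 8/48 = 16.7% → Jefferson
General: Jefferson 597/840 = 71.1%, Lincoln 426/684 = 62.3% → Jefferson
Jefferson has the higher rate in both groups.

Jefferson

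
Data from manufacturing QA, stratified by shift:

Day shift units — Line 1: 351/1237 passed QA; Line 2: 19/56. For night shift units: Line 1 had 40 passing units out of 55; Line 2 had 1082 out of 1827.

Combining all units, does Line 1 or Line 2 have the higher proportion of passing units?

Day shift: Line 1 351/1237 = 28.4%, Line 2 19/56 = 33.9% → Line 2
Night shift: Line 1 40/55 = 72.7%, Line 2 1082/1827 = 59.2% → Line 1
Overall: Line 1 391/1292 = 30.3%, Line 2 1101/1883 = 58.5% → Line 2
(Neither sweeps every shift group, but Line 2 has the higher pooled rate.)

Line 2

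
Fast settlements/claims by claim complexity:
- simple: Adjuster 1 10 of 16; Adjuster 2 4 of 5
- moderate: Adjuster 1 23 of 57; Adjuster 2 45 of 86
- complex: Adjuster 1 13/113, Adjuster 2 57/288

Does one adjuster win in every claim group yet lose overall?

No

Simple: Adjuster 1 10/16 = 62.5%, Adjuster 2 4/5 = 80.0% → Adjuster 2
Moderate: Adjuster 1 23/57 = 40.4%, Adjuster 2 45/86 = 52.3% → Adjuster 2
Complex: Adjuster 1 13/113 = 11.5%, Adjuster 2 57/288 = 19.8% → Adjuster 2
Overall: Adjuster 1 46/186 = 24.7%, Adjuster 2 106/379 = 28.0% → Adjuster 2
Adjuster 2 wins overall and in every claim group — no reversal.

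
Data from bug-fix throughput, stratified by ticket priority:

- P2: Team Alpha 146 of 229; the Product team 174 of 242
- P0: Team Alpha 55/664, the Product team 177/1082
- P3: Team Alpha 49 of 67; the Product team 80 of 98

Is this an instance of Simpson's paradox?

No

P2: Team Alpha 146/229 = 63.8%, the Product team 174/242 = 71.9% → the Product team
P0: Team Alpha 55/664 = 8.3%, the Product team 177/1082 = 16.4% → the Product team
P3: Team Alpha 49/67 = 73.1%, the Product team 80/98 = 81.6% → the Product team
Overall: Team Alpha 250/960 = 26.0%, the Product team 431/1422 = 30.3% → the Product team
The Product team wins overall and in every ticket group — no reversal.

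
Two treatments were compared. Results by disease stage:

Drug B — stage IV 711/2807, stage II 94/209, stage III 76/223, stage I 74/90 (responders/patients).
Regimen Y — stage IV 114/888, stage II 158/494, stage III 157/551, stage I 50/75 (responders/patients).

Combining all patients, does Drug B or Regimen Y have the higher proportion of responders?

Stage IV: Drug B 711/2807 = 25.3%, Regimen Y 114/888 = 12.8% → Drug B
Stage II: Drug B 94/209 = 45.0%, Regimen Y 158/494 = 32.0% → Drug B
Stage III: Drug B 76/223 = 34.1%, Regimen Y 157/551 = 28.5% → Drug B
Stage I: Drug B 74/90 = 82.2%, Regimen Y 50/75 = 66.7% → Drug B
Overall: Drug B 955/3329 = 28.7%, Regimen Y 479/2008 = 23.9% → Drug B

Drug B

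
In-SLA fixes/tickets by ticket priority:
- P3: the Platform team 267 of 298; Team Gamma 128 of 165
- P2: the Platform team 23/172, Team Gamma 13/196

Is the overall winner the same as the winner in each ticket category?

P3: the Platform team 267/298 = 89.6%, Team Gamma 128/165 = 77.6% → the Platform team
P2: the Platform team 23/172 = 13.4%, Team Gamma 13/196 = 6.6% → the Platform team
Overall: the Platform team 290/470 = 61.7%, Team Gamma 141/361 = 39.1% → the Platform team
The Platform team wins overall and in every ticket group — no reversal.

Yes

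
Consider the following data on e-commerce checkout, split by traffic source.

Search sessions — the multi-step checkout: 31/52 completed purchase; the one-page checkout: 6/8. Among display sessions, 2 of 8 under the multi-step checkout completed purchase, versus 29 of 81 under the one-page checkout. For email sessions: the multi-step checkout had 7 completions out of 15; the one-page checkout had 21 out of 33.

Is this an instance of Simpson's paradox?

Search: the multi-step checkout 31/52 = 59.6%, the one-page checkout 6/8 = 75.0% → the one-page checkout
Display: the multi-step checkout 2/8 = 25.0%, the one-page checkout 29/81 = 35.8% → the one-page checkout
Email: the multi-step checkout 7/15 = 46.7%, the one-page checkout 21/33 = 63.6% → the one-page checkout
Overall: the multi-step checkout 40/75 = 53.3%, the one-page checkout 56/122 = 45.9% → the multi-step checkout
The one-page checkout wins each traffic group but the multi-step checkout wins overall — the comparison reverses. The one-page checkout's sessions skew toward display, which has a lower base rate.

Yes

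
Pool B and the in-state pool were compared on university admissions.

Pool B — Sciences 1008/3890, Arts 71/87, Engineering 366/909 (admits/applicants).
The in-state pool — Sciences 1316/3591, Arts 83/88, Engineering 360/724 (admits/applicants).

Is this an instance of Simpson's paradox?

No

Sciences: Pool B 1008/3890 = 25.9%, the in-state pool 1316/3591 = 36.6% → the in-state pool
Arts: Pool B 71/87 = 81.6%, the in-state pool 83/88 = 94.3% → the in-state pool
Engineering: Pool B 366/909 = 40.3%, the in-state pool 360/724 = 49.7% → the in-state pool
Overall: Pool B 1445/4886 = 29.6%, the in-state pool 1759/4403 = 40.0% → the in-state pool
The in-state pool wins overall and in every department group — no reversal.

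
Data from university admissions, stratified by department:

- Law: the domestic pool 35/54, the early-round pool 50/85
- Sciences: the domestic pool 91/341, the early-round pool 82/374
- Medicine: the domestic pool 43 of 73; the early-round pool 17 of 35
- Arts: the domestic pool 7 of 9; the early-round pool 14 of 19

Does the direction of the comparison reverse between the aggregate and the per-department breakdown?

Law: the domestic pool 35/54 = 64.8%, the early-round pool 50/85 = 58.8% → the domestic pool
Sciences: the domestic pool 91/341 = 26.7%, the early-round pool 82/374 = 21.9% → the domestic pool
Medicine: the domestic pool 43/73 = 58.9%, the early-round pool 17/35 = 48.6% → the domestic pool
Arts: the domestic pool 7/9 = 77.8%, the early-round pool 14/19 = 73.7% → the domestic pool
Overall: the domestic pool 176/477 = 36.9%, the early-round pool 163/513 = 31.8% → the domestic pool
The domestic pool wins overall and in every department group — no reversal.

No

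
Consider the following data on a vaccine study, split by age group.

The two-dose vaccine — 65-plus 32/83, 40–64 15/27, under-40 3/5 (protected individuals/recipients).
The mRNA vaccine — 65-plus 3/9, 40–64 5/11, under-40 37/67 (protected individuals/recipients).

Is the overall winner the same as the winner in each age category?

65-plus: the two-dose vaccine 32/83 = 38.6%, the mRNA vaccine 3/9 = 33.3% → the two-dose vaccine
40–64: the two-dose vaccine 15/27 = 55.6%, the mRNA vaccine 5/11 = 45.5% → the two-dose vaccine
Under-40: the two-dose vaccine 3/5 = 60.0%, the mRNA vaccine 37/67 = 55.2% → the two-dose vaccine
Overall: the two-dose vaccine 50/115 = 43.5%, the mRNA vaccine 45/87 = 51.7% → the mRNA vaccine
The two-dose vaccine wins each age group but the mRNA vaccine wins overall — the comparison reverses. The two-dose vaccine's recipients skew toward 65-plus, which has a lower base rate.

No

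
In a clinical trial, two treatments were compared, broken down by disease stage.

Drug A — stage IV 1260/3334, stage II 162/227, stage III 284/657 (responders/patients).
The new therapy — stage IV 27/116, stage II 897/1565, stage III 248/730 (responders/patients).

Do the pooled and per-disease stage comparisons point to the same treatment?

No

Stage IV: Drug A 1260/3334 = 37.8%, the new therapy 27/116 = 23.3% → Drug A
Stage II: Drug A 162/227 = 71.4%, the new therapy 897/1565 = 57.3% → Drug A
Stage III: Drug A 284/657 = 43.2%, the new therapy 248/730 = 34.0% → Drug A
Overall: Drug A 1706/4218 = 40.4%, the new therapy 1172/2411 = 48.6% → the new therapy
Drug A wins each disease group but the new therapy wins overall — the comparison reverses. Drug A's patients skew toward stage IV, which has a lower base rate.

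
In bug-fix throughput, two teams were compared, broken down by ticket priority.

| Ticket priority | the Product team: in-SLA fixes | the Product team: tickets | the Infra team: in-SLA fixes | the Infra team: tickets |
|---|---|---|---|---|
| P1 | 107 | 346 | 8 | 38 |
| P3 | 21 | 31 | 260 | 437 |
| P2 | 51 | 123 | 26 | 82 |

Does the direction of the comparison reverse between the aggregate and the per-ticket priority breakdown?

P1: the Product team 107/346 = 30.9%, the Infra team 8/38 = 21.1% → the Product team
P3: the Product team 21/31 = 67.7%, the Infra team 260/437 = 59.5% → the Product team
P2: the Product team 51/123 = 41.5%, the Infra team 26/82 = 31.7% → the Product team
Overall: the Product team 179/500 = 35.8%, the Infra team 294/557 = 52.8% → the Infra team
The Product team wins each ticket group but the Infra team wins overall — the comparison reverses. The Product team's tickets skew toward P1, which has a lower base rate.

Yes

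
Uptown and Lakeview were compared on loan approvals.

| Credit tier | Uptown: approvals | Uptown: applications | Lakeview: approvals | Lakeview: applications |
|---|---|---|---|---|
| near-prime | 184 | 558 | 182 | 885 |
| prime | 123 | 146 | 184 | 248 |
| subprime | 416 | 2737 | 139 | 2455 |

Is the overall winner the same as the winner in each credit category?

Near-prime: Uptown 184/558 = 33.0%, Lakeview 182/885 = 20.6% → Uptown
Prime: Uptown 123/146 = 84.2%, Lakeview 184/248 = 74.2% → Uptown
Subprime: Uptown 416/2737 = 15.2%, Lakeview 139/2455 = 5.7% → Uptown
Overall: Uptown 723/3441 = 21.0%, Lakeview 505/3588 = 14.1% → Uptown
Uptown wins overall and in every credit group — no reversal.

Yes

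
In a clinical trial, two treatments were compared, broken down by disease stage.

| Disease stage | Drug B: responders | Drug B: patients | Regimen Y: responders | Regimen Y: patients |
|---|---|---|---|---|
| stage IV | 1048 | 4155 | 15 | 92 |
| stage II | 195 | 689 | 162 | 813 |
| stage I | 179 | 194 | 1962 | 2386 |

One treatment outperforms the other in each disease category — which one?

Drug B

Stage IV: Drug B 1048/4155 = 25.2%, Regimen Y 15/92 = 16.3% → Drug B
Stage II: Drug B 195/689 = 28.3%, Regimen Y 162/813 = 19.9% → Drug B
Stage I: Drug B 179/194 = 92.3%, Regimen Y 1962/2386 = 82.2% → Drug B
Drug B has the higher rate in all 3 groups.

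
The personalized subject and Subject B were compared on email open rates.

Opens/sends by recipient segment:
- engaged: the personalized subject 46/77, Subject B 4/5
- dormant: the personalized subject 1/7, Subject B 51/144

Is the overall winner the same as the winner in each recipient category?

Engaged: the personalized subject 46/77 = 59.7%, Subject B 4/5 = 80.0% → Subject B
Dormant: the personalized subject 1/7 = 14.3%, Subject B 51/144 = 35.4% → Subject B
Overall: the personalized subject 47/84 = 56.0%, Subject B 55/149 = 36.9% → the personalized subject
Subject B wins each recipient group but the personalized subject wins overall — the comparison reverses. Subject B's sends skew toward dormant, which has a lower base rate.

No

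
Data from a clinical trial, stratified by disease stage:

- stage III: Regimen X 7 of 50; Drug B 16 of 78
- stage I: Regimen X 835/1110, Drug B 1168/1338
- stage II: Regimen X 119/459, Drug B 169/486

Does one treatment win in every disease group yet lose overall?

Stage III: Regimen X 7/50 = 14.0%, Drug B 16/78 = 20.5% → Drug B
Stage I: Regimen X 835/1110 = 75.2%, Drug B 1168/1338 = 87.3% → Drug B
Stage II: Regimen X 119/459 = 25.9%, Drug B 169/486 = 34.8% → Drug B
Overall: Regimen X 961/1619 = 59.4%, Drug B 1353/1902 = 71.1% → Drug B
Drug B wins overall and in every disease group — no reversal.

No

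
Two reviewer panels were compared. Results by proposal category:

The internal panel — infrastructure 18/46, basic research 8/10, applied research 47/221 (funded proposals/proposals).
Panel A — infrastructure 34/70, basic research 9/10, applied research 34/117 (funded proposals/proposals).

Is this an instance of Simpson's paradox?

Infrastructure: the internal panel 18/46 = 39.1%, Panel A 34/70 = 48.6% → Panel A
Basic research: the internal panel 8/10 = 80.0%, Panel A 9/10 = 90.0% → Panel A
Applied research: the internal panel 47/221 = 21.3%, Panel A 34/117 = 29.1% → Panel A
Overall: the internal panel 73/277 = 26.4%, Panel A 77/197 = 39.1% → Panel A
Panel A wins overall and in every proposal group — no reversal.

No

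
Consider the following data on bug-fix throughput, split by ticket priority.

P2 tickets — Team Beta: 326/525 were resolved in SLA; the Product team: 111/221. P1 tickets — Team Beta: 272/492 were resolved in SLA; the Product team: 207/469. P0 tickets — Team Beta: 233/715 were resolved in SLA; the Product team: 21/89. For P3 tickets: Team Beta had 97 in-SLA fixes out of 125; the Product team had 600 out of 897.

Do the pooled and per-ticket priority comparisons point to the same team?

No

P2: Team Beta 326/525 = 62.1%, the Product team 111/221 = 50.2% → Team Beta
P1: Team Beta 272/492 = 55.3%, the Product team 207/469 = 44.1% → Team Beta
P0: Team Beta 233/715 = 32.6%, the Product team 21/89 = 23.6% → Team Beta
P3: Team Beta 97/125 = 77.6%, the Product team 600/897 = 66.9% → Team Beta
Overall: Team Beta 928/1857 = 50.0%, the Product team 939/1676 = 56.0% → the Product team
Team Beta wins each ticket group but the Product team wins overall — the comparison reverses. Team Beta's tickets skew toward P0, which has a lower base rate.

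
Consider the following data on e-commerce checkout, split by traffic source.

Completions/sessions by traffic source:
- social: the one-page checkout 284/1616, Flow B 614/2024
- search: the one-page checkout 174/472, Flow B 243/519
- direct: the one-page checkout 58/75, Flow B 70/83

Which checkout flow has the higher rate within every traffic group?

Flow B

Social: the one-page checkout 284/1616 = 17.6%, Flow B 614/2024 = 30.3% → Flow B
Search: the one-page checkout 174/472 = 36.9%, Flow B 243/519 = 46.8% → Flow B
Direct: the one-page checkout 58/75 = 77.3%, Flow B 70/83 = 84.3% → Flow B
Flow B has the higher rate in all 3 groups.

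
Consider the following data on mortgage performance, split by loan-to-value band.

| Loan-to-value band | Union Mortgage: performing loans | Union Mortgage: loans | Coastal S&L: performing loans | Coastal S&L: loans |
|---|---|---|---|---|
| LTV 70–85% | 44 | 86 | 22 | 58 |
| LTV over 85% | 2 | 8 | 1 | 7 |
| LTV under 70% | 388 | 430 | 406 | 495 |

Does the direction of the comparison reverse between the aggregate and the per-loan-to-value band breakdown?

No

LTV 70–85%: Union Mortgage 44/86 = 51.2%, Coastal S&L 22/58 = 37.9% → Union Mortgage
LTV over 85%: Union Mortgage 2/8 = 25.0%, Coastal S&L 1/7 = 14.3% → Union Mortgage
LTV under 70%: Union Mortgage 388/430 = 90.2%, Coastal S&L 406/495 = 82.0% → Union Mortgage
Overall: Union Mortgage 434/524 = 82.8%, Coastal S&L 429/560 = 76.6% → Union Mortgage
Union Mortgage wins overall and in every loan-to-value group — no reversal.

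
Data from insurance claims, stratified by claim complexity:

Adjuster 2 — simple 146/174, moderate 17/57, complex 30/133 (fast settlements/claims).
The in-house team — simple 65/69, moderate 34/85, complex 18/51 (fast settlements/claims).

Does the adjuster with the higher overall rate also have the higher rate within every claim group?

Simple: Adjuster 2 146/174 = 83.9%, the in-house team 65/69 = 94.2% → the in-house team
Moderate: Adjuster 2 17/57 = 29.8%, the in-house team 34/85 = 40.0% → the in-house team
Complex: Adjuster 2 30/133 = 22.6%, the in-house team 18/51 = 35.3% → the in-house team
Overall: Adjuster 2 193/364 = 53.0%, the in-house team 117/205 = 57.1% → the in-house team
The in-house team wins overall and in every claim group — no reversal.

Yes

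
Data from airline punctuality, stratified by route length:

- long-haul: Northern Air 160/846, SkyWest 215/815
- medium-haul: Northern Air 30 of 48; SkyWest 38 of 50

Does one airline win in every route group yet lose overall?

Long-haul: Northern Air 160/846 = 18.9%, SkyWest 215/815 = 26.4% → SkyWest
Medium-haul: Northern Air 30/48 = 62.5%, SkyWest 38/50 = 76.0% → SkyWest
Overall: Northern Air 190/894 = 21.3%, SkyWest 253/865 = 29.2% → SkyWest
SkyWest wins overall and in every route group — no reversal.

No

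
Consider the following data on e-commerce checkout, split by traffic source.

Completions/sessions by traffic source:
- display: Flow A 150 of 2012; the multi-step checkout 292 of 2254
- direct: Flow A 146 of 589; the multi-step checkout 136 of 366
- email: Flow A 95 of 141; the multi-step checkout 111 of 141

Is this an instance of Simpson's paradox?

No

Display: Flow A 150/2012 = 7.5%, the multi-step checkout 292/2254 = 13.0% → the multi-step checkout
Direct: Flow A 146/589 = 24.8%, the multi-step checkout 136/366 = 37.2% → the multi-step checkout
Email: Flow A 95/141 = 67.4%, the multi-step checkout 111/141 = 78.7% → the multi-step checkout
Overall: Flow A 391/2742 = 14.3%, the multi-step checkout 539/2761 = 19.5% → the multi-step checkout
The multi-step checkout wins overall and in every traffic group — no reversal.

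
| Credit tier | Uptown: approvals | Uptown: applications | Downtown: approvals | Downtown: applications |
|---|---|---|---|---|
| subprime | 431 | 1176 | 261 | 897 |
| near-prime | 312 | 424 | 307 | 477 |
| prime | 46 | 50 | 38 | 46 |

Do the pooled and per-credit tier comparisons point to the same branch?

Subprime: Uptown 431/1176 = 36.6%, Downtown 261/897 = 29.1% → Uptown
Near-prime: Uptown 312/424 = 73.6%, Downtown 307/477 = 64.4% → Uptown
Prime: Uptown 46/50 = 92.0%, Downtown 38/46 = 82.6% → Uptown
Overall: Uptown 789/1650 = 47.8%, Downtown 606/1420 = 42.7% → Uptown
Uptown wins overall and in every credit group — no reversal.

Yes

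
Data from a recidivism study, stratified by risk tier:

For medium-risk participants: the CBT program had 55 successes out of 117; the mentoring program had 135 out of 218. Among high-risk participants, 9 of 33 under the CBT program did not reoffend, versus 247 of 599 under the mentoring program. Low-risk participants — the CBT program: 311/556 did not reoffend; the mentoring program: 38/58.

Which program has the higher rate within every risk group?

the mentoring program

Medium-risk: the CBT program 55/117 = 47.0%, the mentoring program 135/218 = 61.9% → the mentoring program
High-risk: the CBT program 9/33 = 27.3%, the mentoring program 247/599 = 41.2% → the mentoring program
Low-risk: the CBT program 311/556 = 55.9%, the mentoring program 38/58 = 65.5% → the mentoring program
The mentoring program has the higher rate in all 3 groups.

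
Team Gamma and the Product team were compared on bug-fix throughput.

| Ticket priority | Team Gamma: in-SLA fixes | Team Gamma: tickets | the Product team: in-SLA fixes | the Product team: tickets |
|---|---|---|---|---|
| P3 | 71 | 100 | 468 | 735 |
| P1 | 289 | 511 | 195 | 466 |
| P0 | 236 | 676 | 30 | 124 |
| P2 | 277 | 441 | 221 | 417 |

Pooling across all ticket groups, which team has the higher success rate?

P3: Team Gamma 71/100 = 71.0%, the Product team 468/735 = 63.7% → Team Gamma
P1: Team Gamma 289/511 = 56.6%, the Product team 195/466 = 41.8% → Team Gamma
P0: Team Gamma 236/676 = 34.9%, the Product team 30/124 = 24.2% → Team Gamma
P2: Team Gamma 277/441 = 62.8%, the Product team 221/417 = 53.0% → Team Gamma
Overall: Team Gamma 873/1728 = 50.5%, the Product team 914/1742 = 52.5% → the Product team
(Team Gamma wins every ticket group but the Product team wins overall — Team Gamma's tickets skew toward the low-rate P0 group.)

the Product team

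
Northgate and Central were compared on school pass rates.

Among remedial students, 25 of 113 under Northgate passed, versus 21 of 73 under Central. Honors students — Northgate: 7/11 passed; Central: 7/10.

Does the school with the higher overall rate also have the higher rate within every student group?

Yes

Remedial: Northgate 25/113 = 22.1%, Central 21/73 = 28.8% → Central
Honors: Northgate 7/11 = 63.6%, Central 7/10 = 70.0% → Central
Overall: Northgate 32/124 = 25.8%, Central 28/83 = 33.7% → Central
Central wins overall and in every student group — no reversal.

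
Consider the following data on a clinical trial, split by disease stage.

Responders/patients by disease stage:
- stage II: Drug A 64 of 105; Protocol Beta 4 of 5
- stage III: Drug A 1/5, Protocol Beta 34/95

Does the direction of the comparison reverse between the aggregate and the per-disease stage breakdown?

Yes

Stage II: Drug A 64/105 = 61.0%, Protocol Beta 4/5 = 80.0% → Protocol Beta
Stage III: Drug A 1/5 = 20.0%, Protocol Beta 34/95 = 35.8% → Protocol Beta
Overall: Drug A 65/110 = 59.1%, Protocol Beta 38/100 = 38.0% → Drug A
Protocol Beta wins each disease group but Drug A wins overall — the comparison reverses. Protocol Beta's patients skew toward stage III, which has a lower base rate.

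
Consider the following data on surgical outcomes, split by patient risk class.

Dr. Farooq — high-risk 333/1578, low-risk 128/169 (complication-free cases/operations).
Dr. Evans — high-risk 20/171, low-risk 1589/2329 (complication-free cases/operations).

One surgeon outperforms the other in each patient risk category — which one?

High-risk: Dr. Farooq 333/1578 = 21.1%, Dr. Evans 20/171 = 11.7% → Dr. Farooq
Low-risk: Dr. Farooq 128/169 = 75.7%, Dr. Evans 1589/2329 = 68.2% → Dr. Farooq
Dr. Farooq has the higher rate in both groups.

Dr. Farooq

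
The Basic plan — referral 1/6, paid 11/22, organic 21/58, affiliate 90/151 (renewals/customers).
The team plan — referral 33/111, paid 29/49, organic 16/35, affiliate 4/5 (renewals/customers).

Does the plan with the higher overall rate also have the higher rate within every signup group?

No

Referral: the Basic plan 1/6 = 16.7%, the team plan 33/111 = 29.7% → the team plan
Paid: the Basic plan 11/22 = 50.0%, the team plan 29/49 = 59.2% → the team plan
Organic: the Basic plan 21/58 = 36.2%, the team plan 16/35 = 45.7% → the team plan
Affiliate: the Basic plan 90/151 = 59.6%, the team plan 4/5 = 80.0% → the team plan
Overall: the Basic plan 123/237 = 51.9%, the team plan 82/200 = 41.0% → the Basic plan
The team plan wins each signup group but the Basic plan wins overall — the comparison reverses. The team plan's customers skew toward referral, which has a lower base rate.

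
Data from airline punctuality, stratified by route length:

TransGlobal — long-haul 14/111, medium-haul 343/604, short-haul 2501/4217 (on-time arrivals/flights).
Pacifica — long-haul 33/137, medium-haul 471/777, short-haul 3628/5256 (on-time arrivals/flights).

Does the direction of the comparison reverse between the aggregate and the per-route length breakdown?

Long-haul: TransGlobal 14/111 = 12.6%, Pacifica 33/137 = 24.1% → Pacifica
Medium-haul: TransGlobal 343/604 = 56.8%, Pacifica 471/777 = 60.6% → Pacifica
Short-haul: TransGlobal 2501/4217 = 59.3%, Pacifica 3628/5256 = 69.0% → Pacifica
Overall: TransGlobal 2858/4932 = 57.9%, Pacifica 4132/6170 = 67.0% → Pacifica
Pacifica wins overall and in every route group — no reversal.

No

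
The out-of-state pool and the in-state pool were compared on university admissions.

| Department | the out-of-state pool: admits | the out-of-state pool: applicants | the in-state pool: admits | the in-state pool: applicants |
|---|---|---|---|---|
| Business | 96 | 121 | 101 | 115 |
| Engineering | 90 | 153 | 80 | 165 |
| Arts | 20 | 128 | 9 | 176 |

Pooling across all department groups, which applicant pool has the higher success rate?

Business: the out-of-state pool 96/121 = 79.3%, the in-state pool 101/115 = 87.8% → the in-state pool
Engineering: the out-of-state pool 90/153 = 58.8%, the in-state pool 80/165 = 48.5% → the out-of-state pool
Arts: the out-of-state pool 20/128 = 15.6%, the in-state pool 9/176 = 5.1% → the out-of-state pool
Overall: the out-of-state pool 206/402 = 51.2%, the in-state pool 190/456 = 41.7% → the out-of-state pool
(Neither sweeps every department group, but the out-of-state pool has the higher pooled rate.)

the out-of-state pool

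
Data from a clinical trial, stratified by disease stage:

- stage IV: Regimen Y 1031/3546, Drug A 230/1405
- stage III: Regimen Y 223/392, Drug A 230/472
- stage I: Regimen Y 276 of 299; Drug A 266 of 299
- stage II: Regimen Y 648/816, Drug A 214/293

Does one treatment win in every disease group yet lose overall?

No

Stage IV: Regimen Y 1031/3546 = 29.1%, Drug A 230/1405 = 16.4% → Regimen Y
Stage III: Regimen Y 223/392 = 56.9%, Drug A 230/472 = 48.7% → Regimen Y
Stage I: Regimen Y 276/299 = 92.3%, Drug A 266/299 = 89.0% → Regimen Y
Stage II: Regimen Y 648/816 = 79.4%, Drug A 214/293 = 73.0% → Regimen Y
Overall: Regimen Y 2178/5053 = 43.1%, Drug A 940/2469 = 38.1% → Regimen Y
Regimen Y wins overall and in every disease group — no reversal.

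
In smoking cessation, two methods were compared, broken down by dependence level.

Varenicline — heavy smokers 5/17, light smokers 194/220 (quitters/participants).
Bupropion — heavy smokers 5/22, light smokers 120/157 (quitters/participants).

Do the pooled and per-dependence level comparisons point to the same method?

Heavy smokers: varenicline 5/17 = 29.4%, bupropion 5/22 = 22.7% → varenicline
Light smokers: varenicline 194/220 = 88.2%, bupropion 120/157 = 76.4% → varenicline
Overall: varenicline 199/237 = 84.0%, bupropion 125/179 = 69.8% → varenicline
Varenicline wins overall and in every dependence group — no reversal.

Yes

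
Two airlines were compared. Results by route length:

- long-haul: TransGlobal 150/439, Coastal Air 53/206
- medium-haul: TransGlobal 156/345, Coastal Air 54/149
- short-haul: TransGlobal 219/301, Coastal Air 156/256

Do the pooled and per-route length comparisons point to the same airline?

Long-haul: TransGlobal 150/439 = 34.2%, Coastal Air 53/206 = 25.7% → TransGlobal
Medium-haul: TransGlobal 156/345 = 45.2%, Coastal Air 54/149 = 36.2% → TransGlobal
Short-haul: TransGlobal 219/301 = 72.8%, Coastal Air 156/256 = 60.9% → TransGlobal
Overall: TransGlobal 525/1085 = 48.4%, Coastal Air 263/611 = 43.0% → TransGlobal
TransGlobal wins overall and in every route group — no reversal.

Yes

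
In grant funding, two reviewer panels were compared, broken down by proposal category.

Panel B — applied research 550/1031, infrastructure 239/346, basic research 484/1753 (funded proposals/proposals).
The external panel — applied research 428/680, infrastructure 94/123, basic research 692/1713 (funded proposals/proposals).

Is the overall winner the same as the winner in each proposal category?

Yes

Applied research: Panel B 550/1031 = 53.3%, the external panel 428/680 = 62.9% → the external panel
Infrastructure: Panel B 239/346 = 69.1%, the external panel 94/123 = 76.4% → the external panel
Basic research: Panel B 484/1753 = 27.6%, the external panel 692/1713 = 40.4% → the external panel
Overall: Panel B 1273/3130 = 40.7%, the external panel 1214/2516 = 48.3% → the external panel
The external panel wins overall and in every proposal group — no reversal.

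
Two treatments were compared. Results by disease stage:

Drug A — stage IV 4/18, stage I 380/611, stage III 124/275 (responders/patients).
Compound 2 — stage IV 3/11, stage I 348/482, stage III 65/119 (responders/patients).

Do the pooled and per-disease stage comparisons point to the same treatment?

Yes

Stage IV: Drug A 4/18 = 22.2%, Compound 2 3/11 = 27.3% → Compound 2
Stage I: Drug A 380/611 = 62.2%, Compound 2 348/482 = 72.2% → Compound 2
Stage III: Drug A 124/275 = 45.1%, Compound 2 65/119 = 54.6% → Compound 2
Overall: Drug A 508/904 = 56.2%, Compound 2 416/612 = 68.0% → Compound 2
Compound 2 wins overall and in every disease group — no reversal.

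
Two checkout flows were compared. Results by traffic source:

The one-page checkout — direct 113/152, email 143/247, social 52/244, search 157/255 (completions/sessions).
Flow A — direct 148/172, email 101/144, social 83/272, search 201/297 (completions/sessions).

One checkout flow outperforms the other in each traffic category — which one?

Flow A

Direct: the one-page checkout 113/152 = 74.3%, Flow A 148/172 = 86.0% → Flow A
Email: the one-page checkout 143/247 = 57.9%, Flow A 101/144 = 70.1% → Flow A
Social: the one-page checkout 52/244 = 21.3%, Flow A 83/272 = 30.5% → Flow A
Search: the one-page checkout 157/255 = 61.6%, Flow A 201/297 = 67.7% → Flow A
Flow A has the higher rate in all 4 groups.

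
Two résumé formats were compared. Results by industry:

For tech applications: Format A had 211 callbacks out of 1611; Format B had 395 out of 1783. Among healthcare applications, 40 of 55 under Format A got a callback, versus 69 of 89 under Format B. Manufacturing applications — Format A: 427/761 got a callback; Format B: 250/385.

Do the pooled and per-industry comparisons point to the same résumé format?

Tech: Format A 211/1611 = 13.1%, Format B 395/1783 = 22.2% → Format B
Healthcare: Format A 40/55 = 72.7%, Format B 69/89 = 77.5% → Format B
Manufacturing: Format A 427/761 = 56.1%, Format B 250/385 = 64.9% → Format B
Overall: Format A 678/2427 = 27.9%, Format B 714/2257 = 31.6% → Format B
Format B wins overall and in every industry group — no reversal.

Yes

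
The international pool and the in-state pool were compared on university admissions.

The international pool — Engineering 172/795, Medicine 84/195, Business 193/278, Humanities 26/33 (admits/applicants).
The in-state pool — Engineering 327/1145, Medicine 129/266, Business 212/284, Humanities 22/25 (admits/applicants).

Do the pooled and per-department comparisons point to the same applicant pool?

Yes

Engineering: the international pool 172/795 = 21.6%, the in-state pool 327/1145 = 28.6% → the in-state pool
Medicine: the international pool 84/195 = 43.1%, the in-state pool 129/266 = 48.5% → the in-state pool
Business: the international pool 193/278 = 69.4%, the in-state pool 212/284 = 74.6% → the in-state pool
Humanities: the international pool 26/33 = 78.8%, the in-state pool 22/25 = 88.0% → the in-state pool
Overall: the international pool 475/1301 = 36.5%, the in-state pool 690/1720 = 40.1% → the in-state pool
The in-state pool wins overall and in every department group — no reversal.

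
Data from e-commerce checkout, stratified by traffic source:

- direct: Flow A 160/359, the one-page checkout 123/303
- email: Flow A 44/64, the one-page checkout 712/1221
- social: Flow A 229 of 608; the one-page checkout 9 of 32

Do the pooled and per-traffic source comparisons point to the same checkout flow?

No

Direct: Flow A 160/359 = 44.6%, the one-page checkout 123/303 = 40.6% → Flow A
Email: Flow A 44/64 = 68.8%, the one-page checkout 712/1221 = 58.3% → Flow A
Social: Flow A 229/608 = 37.7%, the one-page checkout 9/32 = 28.1% → Flow A
Overall: Flow A 433/1031 = 42.0%, the one-page checkout 844/1556 = 54.2% → the one-page checkout
Flow A wins each traffic group but the one-page checkout wins overall — the comparison reverses. Flow A's sessions skew toward social, which has a lower base rate.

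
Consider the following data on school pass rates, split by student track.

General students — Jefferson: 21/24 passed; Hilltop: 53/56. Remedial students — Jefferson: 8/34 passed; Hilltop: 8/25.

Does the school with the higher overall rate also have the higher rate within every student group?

Yes

General: Jefferson 21/24 = 87.5%, Hilltop 53/56 = 94.6% → Hilltop
Remedial: Jefferson 8/34 = 23.5%, Hilltop 8/25 = 32.0% → Hilltop
Overall: Jefferson 29/58 = 50.0%, Hilltop 61/81 = 75.3% → Hilltop
Hilltop wins overall and in every student group — no reversal.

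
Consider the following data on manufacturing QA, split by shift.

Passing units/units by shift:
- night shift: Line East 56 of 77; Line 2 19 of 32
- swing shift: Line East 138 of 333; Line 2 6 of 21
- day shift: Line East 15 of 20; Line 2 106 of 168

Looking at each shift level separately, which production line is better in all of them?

Line East

Night shift: Line East 56/77 = 72.7%, Line 2 19/32 = 59.4% → Line East
Swing shift: Line East 138/333 = 41.4%, Line 2 6/21 = 28.6% → Line East
Day shift: Line East 15/20 = 75.0%, Line 2 106/168 = 63.1% → Line East
Line East has the higher rate in all 3 groups.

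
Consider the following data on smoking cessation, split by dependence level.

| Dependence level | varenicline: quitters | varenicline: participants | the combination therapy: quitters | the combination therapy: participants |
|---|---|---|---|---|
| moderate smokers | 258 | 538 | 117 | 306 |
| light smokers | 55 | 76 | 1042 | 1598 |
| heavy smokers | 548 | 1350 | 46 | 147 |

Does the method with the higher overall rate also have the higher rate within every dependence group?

No

Moderate smokers: varenicline 258/538 = 48.0%, the combination therapy 117/306 = 38.2% → varenicline
Light smokers: varenicline 55/76 = 72.4%, the combination therapy 1042/1598 = 65.2% → varenicline
Heavy smokers: varenicline 548/1350 = 40.6%, the combination therapy 46/147 = 31.3% → varenicline
Overall: varenicline 861/1964 = 43.8%, the combination therapy 1205/2051 = 58.8% → the combination therapy
Varenicline wins each dependence group but the combination therapy wins overall — the comparison reverses. Varenicline's participants skew toward heavy smokers, which has a lower base rate.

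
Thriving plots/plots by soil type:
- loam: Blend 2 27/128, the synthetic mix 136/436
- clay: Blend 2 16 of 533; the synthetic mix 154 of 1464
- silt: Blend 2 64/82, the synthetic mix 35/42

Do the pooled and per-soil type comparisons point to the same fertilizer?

Loam: Blend 2 27/128 = 21.1%, the synthetic mix 136/436 = 31.2% → the synthetic mix
Clay: Blend 2 16/533 = 3.0%, the synthetic mix 154/1464 = 10.5% → the synthetic mix
Silt: Blend 2 64/82 = 78.0%, the synthetic mix 35/42 = 83.3% → the synthetic mix
Overall: Blend 2 107/743 = 14.4%, the synthetic mix 325/1942 = 16.7% → the synthetic mix
The synthetic mix wins overall and in every soil group — no reversal.

Yes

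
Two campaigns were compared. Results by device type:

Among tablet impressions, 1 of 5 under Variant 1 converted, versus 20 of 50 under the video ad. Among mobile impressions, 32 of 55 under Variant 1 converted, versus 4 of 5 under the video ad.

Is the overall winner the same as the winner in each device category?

Tablet: Variant 1 1/5 = 20.0%, the video ad 20/50 = 40.0% → the video ad
Mobile: Variant 1 32/55 = 58.2%, the video ad 4/5 = 80.0% → the video ad
Overall: Variant 1 33/60 = 55.0%, the video ad 24/55 = 43.6% → Variant 1
The video ad wins each device group but Variant 1 wins overall — the comparison reverses. The video ad's impressions skew toward tablet, which has a lower base rate.

No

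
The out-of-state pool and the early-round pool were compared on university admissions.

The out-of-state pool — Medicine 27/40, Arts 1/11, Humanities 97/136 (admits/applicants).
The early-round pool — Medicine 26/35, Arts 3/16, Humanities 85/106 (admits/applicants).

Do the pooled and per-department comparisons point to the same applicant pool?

Medicine: the out-of-state pool 27/40 = 67.5%, the early-round pool 26/35 = 74.3% → the early-round pool
Arts: the out-of-state pool 1/11 = 9.1%, the early-round pool 3/16 = 18.8% → the early-round pool
Humanities: the out-of-state pool 97/136 = 71.3%, the early-round pool 85/106 = 80.2% → the early-round pool
Overall: the out-of-state pool 125/187 = 66.8%, the early-round pool 114/157 = 72.6% → the early-round pool
The early-round pool wins overall and in every department group — no reversal.

Yes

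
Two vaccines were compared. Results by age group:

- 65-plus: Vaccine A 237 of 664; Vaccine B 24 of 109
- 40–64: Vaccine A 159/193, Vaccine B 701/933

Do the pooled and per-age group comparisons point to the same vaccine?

No

65-plus: Vaccine A 237/664 = 35.7%, Vaccine B 24/109 = 22.0% → Vaccine A
40–64: Vaccine A 159/193 = 82.4%, Vaccine B 701/933 = 75.1% → Vaccine A
Overall: Vaccine A 396/857 = 46.2%, Vaccine B 725/1042 = 69.6% → Vaccine B
Vaccine A wins each age group but Vaccine B wins overall — the comparison reverses. Vaccine A's recipients skew toward 65-plus, which has a lower base rate.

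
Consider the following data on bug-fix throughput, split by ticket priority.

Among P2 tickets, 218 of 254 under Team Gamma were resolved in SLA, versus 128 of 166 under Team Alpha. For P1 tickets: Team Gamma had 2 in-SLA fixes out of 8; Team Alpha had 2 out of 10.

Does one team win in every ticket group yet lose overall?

P2: Team Gamma 218/254 = 85.8%, Team Alpha 128/166 = 77.1% → Team Gamma
P1: Team Gamma 2/8 = 25.0%, Team Alpha 2/10 = 20.0% → Team Gamma
Overall: Team Gamma 220/262 = 84.0%, Team Alpha 130/176 = 73.9% → Team Gamma
Team Gamma wins overall and in every ticket group — no reversal.

No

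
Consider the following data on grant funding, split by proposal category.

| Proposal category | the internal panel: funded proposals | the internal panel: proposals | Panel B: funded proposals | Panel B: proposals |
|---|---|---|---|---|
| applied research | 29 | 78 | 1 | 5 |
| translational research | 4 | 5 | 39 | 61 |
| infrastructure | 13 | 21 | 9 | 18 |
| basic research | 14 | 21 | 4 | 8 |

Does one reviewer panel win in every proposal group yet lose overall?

Applied research: the internal panel 29/78 = 37.2%, Panel B 1/5 = 20.0% → the internal panel
Translational research: the internal panel 4/5 = 80.0%, Panel B 39/61 = 63.9% → the internal panel
Infrastructure: the internal panel 13/21 = 61.9%, Panel B 9/18 = 50.0% → the internal panel
Basic research: the internal panel 14/21 = 66.7%, Panel B 4/8 = 50.0% → the internal panel
Overall: the internal panel 60/125 = 48.0%, Panel B 53/92 = 57.6% → Panel B
The internal panel wins each proposal group but Panel B wins overall — the comparison reverses. The internal panel's proposals skew toward applied research, which has a lower base rate.

Yes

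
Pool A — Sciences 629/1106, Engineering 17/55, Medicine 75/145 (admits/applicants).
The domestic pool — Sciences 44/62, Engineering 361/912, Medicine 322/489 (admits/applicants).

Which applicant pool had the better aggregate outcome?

Sciences: Pool A 629/1106 = 56.9%, the domestic pool 44/62 = 71.0% → the domestic pool
Engineering: Pool A 17/55 = 30.9%, the domestic pool 361/912 = 39.6% → the domestic pool
Medicine: Pool A 75/145 = 51.7%, the domestic pool 322/489 = 65.8% → the domestic pool
Overall: Pool A 721/1306 = 55.2%, the domestic pool 727/1463 = 49.7% → Pool A
(The domestic pool wins every department group but Pool A wins overall — the domestic pool's applicants skew toward the low-rate Engineering group.)

Pool A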